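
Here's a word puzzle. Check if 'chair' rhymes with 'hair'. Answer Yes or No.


Rime (stressed vowel + following sounds) of 'chair': -air = /ɛər/
Rime of 'hair': -air = /ɛər/
/ɛər/ and /ɛər/ are the same ending sound, so the words rhyme.

Yes


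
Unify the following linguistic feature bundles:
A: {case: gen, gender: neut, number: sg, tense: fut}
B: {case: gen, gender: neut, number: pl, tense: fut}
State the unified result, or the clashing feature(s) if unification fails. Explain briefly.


Compare features:
case: A=gen vs B=gen -> unified: gen
gender: A=neut vs B=neut -> unified: neut
number: A=sg vs B=pl -> CLASH
tense: A=fut vs B=fut -> unified: fut
Clash detected on feature 'number' (sg vs pl); unification fails.

CLASH on 'number' (sg vs pl)


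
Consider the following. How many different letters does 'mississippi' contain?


Unique letters in 'mississippi': {i, m, p, s} = 4 distinct letters.

4


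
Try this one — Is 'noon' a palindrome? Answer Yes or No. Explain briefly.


Forward: 'noon'
Reversed: 'noon'
They are identical.

Yes


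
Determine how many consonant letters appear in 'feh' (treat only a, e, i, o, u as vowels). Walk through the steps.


Consonants in 'feh': f, h = 2 consonants.

2


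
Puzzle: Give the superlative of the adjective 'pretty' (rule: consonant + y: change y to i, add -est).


Apply superlative formation (consonant + y: change y to i, add -est): 'pretty' -> 'prettiest'.

prettiest


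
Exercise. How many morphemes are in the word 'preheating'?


Decomposition: pre- (prefix) + heat (root) + -ing (suffix) = 3 morpheme(s)

3 morphemes


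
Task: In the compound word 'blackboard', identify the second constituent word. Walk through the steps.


Split 'blackboard' into 'black' + 'board'. The second part is 'board'.

board


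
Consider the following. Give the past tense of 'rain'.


Apply rule: Add -ed. 'rain' becomes 'rained'.

rained


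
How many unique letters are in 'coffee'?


Unique letters in 'coffee': {c, e, f, o} = 4 distinct letters.

4


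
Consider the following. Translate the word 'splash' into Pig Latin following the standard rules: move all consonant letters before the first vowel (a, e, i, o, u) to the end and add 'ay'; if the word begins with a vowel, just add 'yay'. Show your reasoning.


'splash': move consonant cluster 'spl' to end and add 'ay': 'ashsplay'.

ashsplay


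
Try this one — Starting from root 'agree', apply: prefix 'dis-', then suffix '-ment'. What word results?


Step 1: Add prefix 'dis-' to 'agree' = 'disagree'
Step 2: Add suffix '-ment' to 'disagree' = 'disagreement'

disagreement


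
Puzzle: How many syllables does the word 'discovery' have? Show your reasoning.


Break 'discovery' into syllables: dis-cov-er-y -> dis | cov | er | y = 4 syllables

4 syllables


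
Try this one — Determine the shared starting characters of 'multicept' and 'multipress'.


Compare from the start: 5 characters match: 'multi'. Mismatch at position 6: 'c' vs 'p'.

multi


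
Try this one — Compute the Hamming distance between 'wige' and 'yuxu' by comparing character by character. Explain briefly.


Alignment:
Position 1: 'w' vs 'y' = DIFFER
Position 2: 'i' vs 'u' = DIFFER
Position 3: 'g' vs 'x' = DIFFER
Position 4: 'e' vs 'u' = DIFFER
Total differences: 4

4


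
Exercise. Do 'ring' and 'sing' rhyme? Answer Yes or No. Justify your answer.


Rime (stressed vowel + following sounds) of 'ring': -ing = /ɪŋ/
Rime of 'sing': -ing = /ɪŋ/
/ɪŋ/ and /ɪŋ/ are the same ending sound, so the words rhyme.

Yes


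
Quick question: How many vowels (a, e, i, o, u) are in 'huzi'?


Vowels in 'huzi': u, i = 2 vowels.

2


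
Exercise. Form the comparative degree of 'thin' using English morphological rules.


Apply comparative formation (double final consonant, add -er): 'thin' -> 'thinner'.

thinner


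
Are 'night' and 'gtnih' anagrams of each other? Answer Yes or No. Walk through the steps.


Sorted letters of 'night': 'ghint'
Sorted letters of 'gtnih': 'ghint'
They match.

Yes


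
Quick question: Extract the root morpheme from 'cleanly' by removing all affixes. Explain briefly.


Remove suffix '-ly' from 'cleanly' to get root 'clean'.

clean


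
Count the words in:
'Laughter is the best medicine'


Split into words: Laughter | is | the | best | medicine = 5 words.

5


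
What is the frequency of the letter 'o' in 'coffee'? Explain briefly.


Letter 'o' in 'coffee': found at position(s) 2 = 1 occurrence(s).

1


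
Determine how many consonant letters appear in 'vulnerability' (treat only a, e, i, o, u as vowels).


Consonants in 'vulnerability': v, l, n, r, b, l, t, y = 8 consonants.

8


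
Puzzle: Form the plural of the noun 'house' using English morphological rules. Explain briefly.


Apply rule: Add -s. 'house' becomes 'houses'.

houses


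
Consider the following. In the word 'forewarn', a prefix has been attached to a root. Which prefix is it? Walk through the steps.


The word 'forewarn' = 'fore' (prefix) + 'warn' (root). The prefix is 'fore'.

fore


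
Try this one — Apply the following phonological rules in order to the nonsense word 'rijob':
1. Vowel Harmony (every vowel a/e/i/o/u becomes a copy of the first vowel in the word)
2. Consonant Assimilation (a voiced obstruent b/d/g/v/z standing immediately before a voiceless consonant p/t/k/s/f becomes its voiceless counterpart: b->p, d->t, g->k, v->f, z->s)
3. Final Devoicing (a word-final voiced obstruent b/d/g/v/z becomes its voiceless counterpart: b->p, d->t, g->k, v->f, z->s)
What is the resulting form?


Starting form: 'rijob'
Rule 1: Vowel Harmony: all vowels become 'i' (matching first vowel). 'rijob' -> 'rijib'
Rule 2: Consonant Assimilation: no voiced obstruent (b/d/g/v/z) stands immediately before a voiceless consonant (p/t/k/s/f). No change.
Rule 3: Final Devoicing: word-final voiced obstruent 'b' becomes voiceless 'p'. 'rijib' -> 'rijip'
Final form: 'rijip'

rijip


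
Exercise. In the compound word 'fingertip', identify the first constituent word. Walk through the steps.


Split 'fingertip' into 'finger' + 'tip'. The first part is 'finger'.

finger


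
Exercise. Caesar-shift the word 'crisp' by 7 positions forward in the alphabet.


Shift each letter by 7: c -> j, r -> y, i -> p, s -> z, p -> w. Result: 'jypzw'.

jypzw


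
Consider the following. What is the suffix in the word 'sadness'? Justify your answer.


The word 'sadness' = 'sad' (root) + '-ness' (suffix). The suffix is '-ness'.

ness


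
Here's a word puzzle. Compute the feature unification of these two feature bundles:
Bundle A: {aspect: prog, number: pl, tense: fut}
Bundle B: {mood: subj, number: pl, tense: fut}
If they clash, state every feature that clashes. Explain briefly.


Compare features:
aspect: A=prog vs B=_ -> unified: prog
mood: A=_ vs B=subj -> unified: subj
number: A=pl vs B=pl -> unified: pl
tense: A=fut vs B=fut -> unified: fut
No clashes found.

Unified: {aspect: prog, mood: subj, number: pl, tense: fut}


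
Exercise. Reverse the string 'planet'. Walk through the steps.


Reverse 'planet' character by character: 'tenalp'.

tenalp


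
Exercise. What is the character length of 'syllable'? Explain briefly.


Spell out 'syllable' and number each letter: s(1), y(2), l(3), l(4), a(5), b(6), l(7), e(8). Total: 8 letters.

8


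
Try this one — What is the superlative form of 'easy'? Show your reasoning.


Apply superlative formation (consonant + y: change y to i, add -est): 'easy' -> 'easiest'.

easiest


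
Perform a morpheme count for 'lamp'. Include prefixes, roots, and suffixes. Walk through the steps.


Decomposition: lamp (free morpheme) = 1 morpheme(s)

1 morphemes


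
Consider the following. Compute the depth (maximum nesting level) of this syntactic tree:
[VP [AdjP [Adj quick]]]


Count bracket nesting levels:
'[' at pos 0: depth = 1
'[' at pos 4: depth = 2
'[' at pos 10: depth = 3
Maximum depth reached: 3

3


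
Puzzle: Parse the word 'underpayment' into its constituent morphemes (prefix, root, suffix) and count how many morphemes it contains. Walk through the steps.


Step 1: Identify prefix: 'under' (meaning: beneath/insufficient)
Step 2: Identify root: 'pay'
Step 3: Identify suffix(es): 'ment'
Decomposition: under- (prefix: beneath/insufficient) + pay (root) + -ment (suffix: action/result)
Total morphemes: 3

3 morphemes (under- (prefix: beneath/insufficient) + pay (root) + -ment (suffix: action/result))


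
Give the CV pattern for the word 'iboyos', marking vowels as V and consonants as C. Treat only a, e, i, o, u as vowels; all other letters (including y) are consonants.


Letter mapping: i = V, b = C, o = V, y = C, o = V, s = C.

VCVCVC


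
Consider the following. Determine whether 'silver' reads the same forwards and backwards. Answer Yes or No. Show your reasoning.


Forward: 'silver'
Reversed: 'revlis'
They differ.

No


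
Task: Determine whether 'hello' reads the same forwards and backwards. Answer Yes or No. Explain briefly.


Forward: 'hello'
Reversed: 'olleh'
They differ.

No


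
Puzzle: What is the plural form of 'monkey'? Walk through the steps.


Apply rule: Add -s. 'monkey' becomes 'monkeys'.

monkeys


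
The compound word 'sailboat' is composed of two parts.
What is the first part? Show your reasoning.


Split 'sailboat' into 'sail' + 'boat'. The first part is 'sail'.

sail


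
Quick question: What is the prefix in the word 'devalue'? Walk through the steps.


The word 'devalue' = 'de' (prefix) + 'value' (root). The prefix is 'de'.

de


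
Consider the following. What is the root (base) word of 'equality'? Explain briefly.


Remove suffix '-ity' from 'equality' to get root 'equal'.

equal


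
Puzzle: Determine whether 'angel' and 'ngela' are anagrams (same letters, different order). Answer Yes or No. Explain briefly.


Sorted letters of 'angel': 'aegln'
Sorted letters of 'ngela': 'aegln'
They match.

Yes


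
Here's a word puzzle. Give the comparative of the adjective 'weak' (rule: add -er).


Apply comparative formation (add -er): 'weak' -> 'weaker'.

weaker


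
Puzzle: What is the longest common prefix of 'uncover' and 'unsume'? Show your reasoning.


Compare from the start: 2 characters match: 'un'. Mismatch at position 3: 'c' vs 's'.

un


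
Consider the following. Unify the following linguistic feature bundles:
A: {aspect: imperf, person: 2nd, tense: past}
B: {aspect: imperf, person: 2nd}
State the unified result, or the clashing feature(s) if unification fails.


Compare features:
aspect: A=imperf vs B=imperf -> unified: imperf
person: A=2nd vs B=2nd -> unified: 2nd
tense: A=past vs B=_ -> unified: past
No clashes found.

Unified: {aspect: imperf, person: 2nd, tense: past}


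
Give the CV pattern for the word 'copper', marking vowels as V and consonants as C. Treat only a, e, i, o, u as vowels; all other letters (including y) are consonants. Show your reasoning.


Letter mapping: c = C, o = V, p = C, p = C, e = V, r = C.

CVCCVC


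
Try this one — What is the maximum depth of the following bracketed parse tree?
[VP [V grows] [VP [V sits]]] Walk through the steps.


Count bracket nesting levels:
'[' at pos 0: depth = 1
'[' at pos 4: depth = 2
'[' at pos 14: depth = 2
'[' at pos 18: depth = 3
Maximum depth reached: 3

3


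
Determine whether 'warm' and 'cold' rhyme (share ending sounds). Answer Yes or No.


Rime (stressed vowel + following sounds) of 'warm': -arm = /ɔːrm/
Rime of 'cold': -old = /oʊld/
/ɔːrm/ and /oʊld/ are different ending sounds, so the words do not rhyme.

No


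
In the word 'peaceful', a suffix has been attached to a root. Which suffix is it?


The word 'peaceful' = 'peace' (root) + '-ful' (suffix). The suffix is '-ful'.

ful


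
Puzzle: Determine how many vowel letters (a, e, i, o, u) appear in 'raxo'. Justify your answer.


Vowels in 'raxo': a, o = 2 vowels.

2


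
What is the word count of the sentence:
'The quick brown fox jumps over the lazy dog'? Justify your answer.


Split into words: The | quick | brown | fox | jumps | over | the | lazy | dog = 9 words.

9


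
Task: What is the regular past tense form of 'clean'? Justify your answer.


Apply rule: Add -ed. 'clean' becomes 'cleaned'.

cleaned


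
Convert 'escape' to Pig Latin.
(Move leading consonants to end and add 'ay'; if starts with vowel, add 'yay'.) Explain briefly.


'escape' starts with a vowel, so add 'yay': 'escapeyay'.

escapeyay


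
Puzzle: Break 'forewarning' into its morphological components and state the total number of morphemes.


Step 1: Identify prefix: 'fore' (meaning: before/front)
Step 2: Identify root: 'warn'
Step 3: Identify suffix(es): 'ing'
Decomposition: fore- (prefix: before/front) + warn (root) + -ing (suffix: ongoing action)
Total morphemes: 3

3 morphemes (fore- (prefix: before/front) + warn (root) + -ing (suffix: ongoing action))


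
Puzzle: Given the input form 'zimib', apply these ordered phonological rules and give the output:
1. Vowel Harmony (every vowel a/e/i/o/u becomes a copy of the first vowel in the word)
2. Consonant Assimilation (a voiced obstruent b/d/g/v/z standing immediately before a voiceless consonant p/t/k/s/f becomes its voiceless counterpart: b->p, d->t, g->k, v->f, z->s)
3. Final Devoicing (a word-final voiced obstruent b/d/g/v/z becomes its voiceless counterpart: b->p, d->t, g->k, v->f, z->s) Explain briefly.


Starting form: 'zimib'
Rule 1: Vowel Harmony: all vowels already match. No change.
Rule 2: Consonant Assimilation: no voiced obstruent (b/d/g/v/z) stands immediately before a voiceless consonant (p/t/k/s/f). No change.
Rule 3: Final Devoicing: word-final voiced obstruent 'b' becomes voiceless 'p'. 'zimib' -> 'zimip'
Final form: 'zimip'

zimip


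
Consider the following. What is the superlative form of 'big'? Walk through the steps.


Apply superlative formation (double final consonant, add -est): 'big' -> 'biggest'.

biggest


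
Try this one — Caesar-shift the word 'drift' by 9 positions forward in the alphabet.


Shift each letter by 9: d -> m, r -> a, i -> r, f -> o, t -> c. Result: 'maroc'.

maroc


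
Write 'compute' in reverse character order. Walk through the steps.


Reverse 'compute' character by character: 'etupmoc'.

etupmoc


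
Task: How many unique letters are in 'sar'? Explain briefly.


Unique letters in 'sar': {a, r, s} = 3 distinct letters.

3


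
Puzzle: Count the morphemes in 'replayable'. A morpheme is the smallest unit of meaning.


Decomposition: re- (prefix) + play (root) + -able (suffix) = 3 morpheme(s)

3 morphemes


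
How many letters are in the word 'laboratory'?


Spell out 'laboratory' and number each letter: l(1), a(2), b(3), o(4), r(5), a(6), t(7), o(8), r(9), y(10). Total: 10 letters.

10


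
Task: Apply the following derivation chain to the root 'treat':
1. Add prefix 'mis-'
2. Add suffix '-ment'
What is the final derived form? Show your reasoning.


Step 1: Add prefix 'mis-' to 'treat' = 'mistreat'
Step 2: Add suffix '-ment' to 'mistreat' = 'mistreatment'

mistreatment


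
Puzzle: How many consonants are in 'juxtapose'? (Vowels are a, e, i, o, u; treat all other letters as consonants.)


Consonants in 'juxtapose': j, x, t, p, s = 5 consonants.

5


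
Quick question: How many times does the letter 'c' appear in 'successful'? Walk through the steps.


Letter 'c' in 'successful': found at position(s) 3, 4 = 2 occurrence(s).

2


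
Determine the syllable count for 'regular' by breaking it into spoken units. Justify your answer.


Break 'regular' into syllables: reg-u-lar -> reg | u | lar = 3 syllables

3 syllables


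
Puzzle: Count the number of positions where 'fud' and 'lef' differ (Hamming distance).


Alignment:
Position 1: 'f' vs 'l' = DIFFER
Position 2: 'u' vs 'e' = DIFFER
Position 3: 'd' vs 'f' = DIFFER
Total differences: 3

3


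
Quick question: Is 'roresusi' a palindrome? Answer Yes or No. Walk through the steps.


Forward: 'roresusi'
Reversed: 'isuseror'
They differ.

No


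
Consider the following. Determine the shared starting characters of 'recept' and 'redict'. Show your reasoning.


Compare from the start: 2 characters match: 're'. Mismatch at position 3: 'c' vs 'd'.

re


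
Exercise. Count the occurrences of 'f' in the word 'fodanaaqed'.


Letter 'f' in 'fodanaaqed': found at position(s) 1 = 1 occurrence(s).

1


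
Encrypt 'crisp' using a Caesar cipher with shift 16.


Shift each letter by 16: c -> s, r -> h, i -> y, s -> i, p -> f. Result: 'shyif'.

shyif


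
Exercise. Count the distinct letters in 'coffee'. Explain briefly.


Unique letters in 'coffee': {c, e, f, o} = 4 distinct letters.

4


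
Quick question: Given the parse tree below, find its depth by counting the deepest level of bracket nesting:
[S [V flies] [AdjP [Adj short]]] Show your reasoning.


Count bracket nesting levels:
'[' at pos 0: depth = 1
'[' at pos 3: depth = 2
'[' at pos 13: depth = 2
'[' at pos 19: depth = 3
Maximum depth reached: 3

3


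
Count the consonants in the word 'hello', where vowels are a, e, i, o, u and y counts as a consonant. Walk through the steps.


Consonants in 'hello': h, l, l = 3 consonants.

3


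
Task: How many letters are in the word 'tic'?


Spell out 'tic' and number each letter: t(1), i(2), c(3). Total: 3 letters.

3


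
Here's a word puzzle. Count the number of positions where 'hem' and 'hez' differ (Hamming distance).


Alignment:
Position 1: 'h' vs 'h' = match
Position 2: 'e' vs 'e' = match
Position 3: 'm' vs 'z' = DIFFER
Total differences: 1

1


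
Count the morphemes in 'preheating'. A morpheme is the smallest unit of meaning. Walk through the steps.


Decomposition: pre- (prefix) + heat (root) + -ing (suffix) = 3 morpheme(s)

3 morphemes


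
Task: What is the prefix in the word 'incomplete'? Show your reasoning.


The word 'incomplete' = 'in' (prefix) + 'complete' (root). The prefix is 'in'.

in


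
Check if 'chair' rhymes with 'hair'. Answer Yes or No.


Rime (stressed vowel + following sounds) of 'chair': -air = /ɛər/
Rime of 'hair': -air = /ɛər/
/ɛər/ and /ɛər/ are the same ending sound, so the words rhyme.

Yes


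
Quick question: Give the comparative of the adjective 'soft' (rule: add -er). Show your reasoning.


Apply comparative formation (add -er): 'soft' -> 'softer'.

softer


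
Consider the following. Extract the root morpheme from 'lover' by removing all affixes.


Remove suffix '-er' from 'lover' to get root 'love'.

love


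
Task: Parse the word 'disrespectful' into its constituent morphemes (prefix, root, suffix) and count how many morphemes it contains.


Step 1: Identify prefix: 'dis' (meaning: not/apart)
Step 2: Identify root: 'respect'
Step 3: Identify suffix(es): 'ful'
Decomposition: dis- (prefix: not/apart) + respect (root) + -ful (suffix: full of)
Total morphemes: 3

3 morphemes (dis- (prefix: not/apart) + respect (root) + -ful (suffix: full of))


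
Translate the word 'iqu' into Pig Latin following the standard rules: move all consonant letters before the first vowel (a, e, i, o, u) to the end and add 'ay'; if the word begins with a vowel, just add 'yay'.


'iqu' starts with a vowel, so add 'yay': 'iquyay'.

iquyay


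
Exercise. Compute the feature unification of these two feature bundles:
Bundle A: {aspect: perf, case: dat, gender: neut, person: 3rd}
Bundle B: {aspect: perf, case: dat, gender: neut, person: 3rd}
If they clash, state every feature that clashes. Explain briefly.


Compare features:
aspect: A=perf vs B=perf -> unified: perf
case: A=dat vs B=dat -> unified: dat
gender: A=neut vs B=neut -> unified: neut
person: A=3rd vs B=3rd -> unified: 3rd
No clashes found.

Unified: {aspect: perf, case: dat, gender: neut, person: 3rd}


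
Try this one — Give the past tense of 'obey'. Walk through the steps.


Apply rule: Add -ed. 'obey' becomes 'obeyed'.

obeyed


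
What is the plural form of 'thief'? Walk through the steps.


Apply rule: Change -f to -ves. 'thief' becomes 'thieves'.

thieves


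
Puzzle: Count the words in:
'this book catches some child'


Split into words: this | book | catches | some | child = 5 words.

5


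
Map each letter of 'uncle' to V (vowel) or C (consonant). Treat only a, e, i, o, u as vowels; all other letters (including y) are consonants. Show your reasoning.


Letter mapping: u = V, n = C, c = C, l = C, e = V.

VCCCV


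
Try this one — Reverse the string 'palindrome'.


Reverse 'palindrome' character by character: 'emordnilap'.

emordnilap


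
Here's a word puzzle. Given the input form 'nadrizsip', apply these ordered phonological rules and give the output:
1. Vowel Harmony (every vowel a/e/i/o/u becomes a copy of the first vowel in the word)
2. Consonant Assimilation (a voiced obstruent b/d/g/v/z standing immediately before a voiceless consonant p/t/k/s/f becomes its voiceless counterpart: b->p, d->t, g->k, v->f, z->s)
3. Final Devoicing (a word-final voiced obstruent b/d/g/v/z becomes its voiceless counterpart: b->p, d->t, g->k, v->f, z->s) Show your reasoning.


Starting form: 'nadrizsip'
Rule 1: Vowel Harmony: all vowels become 'a' (matching first vowel). 'nadrizsip' -> 'nadrazsap'
Rule 2: Consonant Assimilation: voiced obstruent before voiceless consonant becomes voiceless ('zs' -> 'ss'). 'nadrazsap' -> 'nadrassap'
Rule 3: Final Devoicing: final consonant 'p' is not one of the voiced obstruents b/d/g/v/z. No change.
Final form: 'nadrassap'

nadrassap


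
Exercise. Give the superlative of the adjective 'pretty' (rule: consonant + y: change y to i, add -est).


Apply superlative formation (consonant + y: change y to i, add -est): 'pretty' -> 'prettiest'.

prettiest


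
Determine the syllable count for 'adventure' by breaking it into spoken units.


Break 'adventure' into syllables: ad-ven-ture -> ad | ven | ture = 3 syllables

3 syllables


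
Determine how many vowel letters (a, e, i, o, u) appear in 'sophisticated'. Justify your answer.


Vowels in 'sophisticated': o, i, i, a, e = 5 vowels.

5


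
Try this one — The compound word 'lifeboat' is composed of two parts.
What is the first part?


Split 'lifeboat' into 'life' + 'boat'. The first part is 'life'.

life


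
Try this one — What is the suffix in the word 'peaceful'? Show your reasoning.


The word 'peaceful' = 'peace' (root) + '-ful' (suffix). The suffix is '-ful'.

ful


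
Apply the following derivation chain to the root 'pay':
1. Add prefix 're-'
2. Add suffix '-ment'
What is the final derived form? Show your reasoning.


Step 1: Add prefix 're-' to 'pay' = 'repay'
Step 2: Add suffix '-ment' to 'repay' = 'repayment'

repayment


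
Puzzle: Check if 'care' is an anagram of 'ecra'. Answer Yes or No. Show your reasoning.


Sorted letters of 'care': 'acer'
Sorted letters of 'ecra': 'acer'
They match.

Yes


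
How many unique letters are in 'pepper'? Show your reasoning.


Unique letters in 'pepper': {e, p, r} = 3 distinct letters.

3


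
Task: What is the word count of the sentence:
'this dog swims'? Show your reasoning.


Split into words: this | dog | swims = 3 words.

3


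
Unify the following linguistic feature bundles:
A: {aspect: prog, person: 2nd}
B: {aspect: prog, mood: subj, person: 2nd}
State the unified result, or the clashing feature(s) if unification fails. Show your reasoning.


Compare features:
aspect: A=prog vs B=prog -> unified: prog
mood: A=_ vs B=subj -> unified: subj
person: A=2nd vs B=2nd -> unified: 2nd
No clashes found.

Unified: {aspect: prog, mood: subj, person: 2nd}


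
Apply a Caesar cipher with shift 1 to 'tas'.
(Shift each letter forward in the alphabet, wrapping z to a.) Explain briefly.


Shift each letter by 1: t -> u, a -> b, s -> t. Result: 'ubt'.

ubt


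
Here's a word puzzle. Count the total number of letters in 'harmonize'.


Spell out 'harmonize' and number each letter: h(1), a(2), r(3), m(4), o(5), n(6), i(7), z(8), e(9). Total: 9 letters.

9


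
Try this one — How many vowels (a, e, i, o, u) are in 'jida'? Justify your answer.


Vowels in 'jida': i, a = 2 vowels.

2


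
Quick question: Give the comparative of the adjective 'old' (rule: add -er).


Apply comparative formation (add -er): 'old' -> 'older'.

older


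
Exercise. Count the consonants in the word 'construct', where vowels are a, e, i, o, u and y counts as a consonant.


Consonants in 'construct': c, n, s, t, r, c, t = 7 consonants.

7


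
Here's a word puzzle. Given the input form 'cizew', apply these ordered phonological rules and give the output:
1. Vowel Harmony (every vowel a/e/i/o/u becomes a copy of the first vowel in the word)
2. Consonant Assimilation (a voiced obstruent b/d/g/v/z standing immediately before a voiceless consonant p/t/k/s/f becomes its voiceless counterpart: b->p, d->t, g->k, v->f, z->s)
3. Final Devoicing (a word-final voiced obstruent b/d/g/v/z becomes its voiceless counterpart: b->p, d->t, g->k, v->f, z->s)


Starting form: 'cizew'
Rule 1: Vowel Harmony: all vowels become 'i' (matching first vowel). 'cizew' -> 'ciziw'
Rule 2: Consonant Assimilation: no voiced obstruent (b/d/g/v/z) stands immediately before a voiceless consonant (p/t/k/s/f). No change.
Rule 3: Final Devoicing: final consonant 'w' is not one of the voiced obstruents b/d/g/v/z. No change.
Final form: 'ciziw'

ciziw


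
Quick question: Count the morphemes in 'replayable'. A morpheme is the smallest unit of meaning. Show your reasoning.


Decomposition: re- (prefix) + play (root) + -able (suffix) = 3 morpheme(s)

3 morphemes


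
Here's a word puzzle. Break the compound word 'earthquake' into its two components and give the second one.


Split 'earthquake' into 'earth' + 'quake'. The second part is 'quake'.

quake


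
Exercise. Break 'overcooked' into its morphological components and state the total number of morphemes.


Step 1: Identify prefix: 'over' (meaning: excessively)
Step 2: Identify root: 'cook'
Step 3: Identify suffix(es): 'ed'
Decomposition: over- (prefix: excessively) + cook (root) + -ed (suffix: past)
Total morphemes: 3

3 morphemes (over- (prefix: excessively) + cook (root) + -ed (suffix: past))


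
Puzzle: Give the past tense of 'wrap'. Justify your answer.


Apply rule: Double final consonant and add -ed. 'wrap' becomes 'wrapped'.

wrapped


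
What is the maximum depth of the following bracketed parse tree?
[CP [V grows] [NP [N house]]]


Count bracket nesting levels:
'[' at pos 0: depth = 1
'[' at pos 4: depth = 2
'[' at pos 14: depth = 2
'[' at pos 18: depth = 3
Maximum depth reached: 3

3


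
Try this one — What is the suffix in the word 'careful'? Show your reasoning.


The word 'careful' = 'care' (root) + '-ful' (suffix). The suffix is '-ful'.

ful


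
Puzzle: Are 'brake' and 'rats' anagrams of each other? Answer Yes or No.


Sorted letters of 'brake': 'abekr'
Sorted letters of 'rats': 'arst'
They do not match.

No


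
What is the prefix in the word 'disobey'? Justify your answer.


The word 'disobey' = 'dis' (prefix) + 'obey' (root). The prefix is 'dis'.

dis


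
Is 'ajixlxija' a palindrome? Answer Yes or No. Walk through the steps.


Forward: 'ajixlxija'
Reversed: 'ajixlxija'
They are identical.

Yes


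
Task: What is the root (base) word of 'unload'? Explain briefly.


Remove prefix 'un' from 'unload' to get root 'load'.

load


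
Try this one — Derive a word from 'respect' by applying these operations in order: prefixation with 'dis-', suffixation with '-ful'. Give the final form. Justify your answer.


Step 1: Add prefix 'dis-' to 'respect' = 'disrespect'
Step 2: Add suffix '-ful' to 'disrespect' = 'disrespectful'

disrespectful


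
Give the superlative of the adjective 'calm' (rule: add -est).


Apply superlative formation (add -est): 'calm' -> 'calmest'.

calmest


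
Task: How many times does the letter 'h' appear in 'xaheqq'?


Letter 'h' in 'xaheqq': found at position(s) 3 = 1 occurrence(s).

1


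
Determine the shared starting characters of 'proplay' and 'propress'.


Compare from the start: 4 characters match: 'prop'. Mismatch at position 5: 'l' vs 'r'.

prop


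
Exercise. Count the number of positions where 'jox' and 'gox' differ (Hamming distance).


Alignment:
Position 1: 'j' vs 'g' = DIFFER
Position 2: 'o' vs 'o' = match
Position 3: 'x' vs 'x' = match
Total differences: 1

1


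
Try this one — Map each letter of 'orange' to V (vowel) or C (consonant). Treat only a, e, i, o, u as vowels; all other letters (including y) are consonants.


Letter mapping: o = V, r = C, a = V, n = C, g = C, e = V.

VCVCCV


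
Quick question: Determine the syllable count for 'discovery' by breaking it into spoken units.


Break 'discovery' into syllables: dis-cov-er-y -> dis | cov | er | y = 4 syllables

4 syllables


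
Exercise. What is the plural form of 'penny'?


Apply rule: Change -y to -ies (consonant + y). 'penny' becomes 'pennies'.

pennies


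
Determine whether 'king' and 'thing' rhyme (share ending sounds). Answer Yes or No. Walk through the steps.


Rime (stressed vowel + following sounds) of 'king': -ing = /ɪŋ/
Rime of 'thing': -ing = /ɪŋ/
/ɪŋ/ and /ɪŋ/ are the same ending sound, so the words rhyme.

Yes


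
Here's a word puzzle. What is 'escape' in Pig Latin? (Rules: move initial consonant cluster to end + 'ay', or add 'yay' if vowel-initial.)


'escape' starts with a vowel, so add 'yay': 'escapeyay'.

escapeyay


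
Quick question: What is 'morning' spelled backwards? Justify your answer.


Reverse 'morning' character by character: 'gninrom'.

gninrom


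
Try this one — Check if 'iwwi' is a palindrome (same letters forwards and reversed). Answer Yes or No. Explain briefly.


Forward: 'iwwi'
Reversed: 'iwwi'
They are identical.

Yes


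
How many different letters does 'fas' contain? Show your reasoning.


Unique letters in 'fas': {a, f, s} = 3 distinct letters.

3


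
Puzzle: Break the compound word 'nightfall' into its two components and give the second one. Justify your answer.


Split 'nightfall' into 'night' + 'fall'. The second part is 'fall'.

fall


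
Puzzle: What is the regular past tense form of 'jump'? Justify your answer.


Apply rule: Add -ed. 'jump' becomes 'jumped'.

jumped


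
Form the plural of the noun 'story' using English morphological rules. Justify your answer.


Apply rule: Change -y to -ies (consonant + y). 'story' becomes 'stories'.

stories


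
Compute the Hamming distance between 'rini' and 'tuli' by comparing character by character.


Alignment:
Position 1: 'r' vs 't' = DIFFER
Position 2: 'i' vs 'u' = DIFFER
Position 3: 'n' vs 'l' = DIFFER
Position 4: 'i' vs 'i' = match
Total differences: 3

3


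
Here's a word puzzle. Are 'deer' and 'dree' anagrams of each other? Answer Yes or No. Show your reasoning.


Sorted letters of 'deer': 'deer'
Sorted letters of 'dree': 'deer'
They match.

Yes


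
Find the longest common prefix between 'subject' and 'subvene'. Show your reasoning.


Compare from the start: 3 characters match: 'sub'. Mismatch at position 4: 'j' vs 'v'.

sub


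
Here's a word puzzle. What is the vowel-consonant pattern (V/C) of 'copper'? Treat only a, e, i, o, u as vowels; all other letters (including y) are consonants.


Letter mapping: c = C, o = V, p = C, p = C, e = V, r = C.

CVCCVC


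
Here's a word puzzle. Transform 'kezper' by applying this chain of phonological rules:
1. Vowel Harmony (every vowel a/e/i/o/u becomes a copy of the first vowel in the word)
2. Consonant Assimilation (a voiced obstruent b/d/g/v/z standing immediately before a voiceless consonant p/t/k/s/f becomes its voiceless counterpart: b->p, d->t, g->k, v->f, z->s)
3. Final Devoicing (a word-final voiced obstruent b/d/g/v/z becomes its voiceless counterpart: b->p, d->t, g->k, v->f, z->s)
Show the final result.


Starting form: 'kezper'
Rule 1: Vowel Harmony: all vowels already match. No change.
Rule 2: Consonant Assimilation: voiced obstruent before voiceless consonant becomes voiceless ('zp' -> 'sp'). 'kezper' -> 'kesper'
Rule 3: Final Devoicing: final consonant 'r' is not one of the voiced obstruents b/d/g/v/z. No change.
Final form: 'kesper'

kesper


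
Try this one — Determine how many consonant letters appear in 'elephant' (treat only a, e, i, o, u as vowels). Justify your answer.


Consonants in 'elephant': l, p, h, n, t = 5 consonants.

5


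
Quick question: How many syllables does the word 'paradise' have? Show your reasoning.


Break 'paradise' into syllables: par-a-dise -> par | a | dise = 3 syllables

3 syllables


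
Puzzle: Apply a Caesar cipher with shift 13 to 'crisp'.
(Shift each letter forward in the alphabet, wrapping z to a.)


Shift each letter by 13: c -> p, r -> e, i -> v, s -> f, p -> c. Result: 'pevfc'.

pevfc


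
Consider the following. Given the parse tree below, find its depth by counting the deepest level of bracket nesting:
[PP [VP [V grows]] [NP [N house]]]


Count bracket nesting levels:
'[' at pos 0: depth = 1
'[' at pos 4: depth = 2
'[' at pos 8: depth = 3
'[' at pos 19: depth = 2
'[' at pos 23: depth = 3
Maximum depth reached: 3

3


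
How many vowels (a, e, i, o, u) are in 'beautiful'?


Vowels in 'beautiful': e, a, u, i, u = 5 vowels.

5


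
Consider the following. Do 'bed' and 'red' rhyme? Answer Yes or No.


Rime (stressed vowel + following sounds) of 'bed': -ed = /ɛd/
Rime of 'red': -ed = /ɛd/
/ɛd/ and /ɛd/ are the same ending sound, so the words rhyme.

Yes


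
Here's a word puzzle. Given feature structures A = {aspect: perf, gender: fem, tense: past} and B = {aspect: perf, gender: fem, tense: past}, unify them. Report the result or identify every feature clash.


Compare features:
aspect: A=perf vs B=perf -> unified: perf
gender: A=fem vs B=fem -> unified: fem
tense: A=past vs B=past -> unified: past
No clashes found.

Unified: {aspect: perf, gender: fem, tense: past}


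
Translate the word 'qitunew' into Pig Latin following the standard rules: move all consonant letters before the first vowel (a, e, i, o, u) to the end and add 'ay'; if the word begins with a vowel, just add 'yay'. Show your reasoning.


'qitunew': move consonant cluster 'q' to end and add 'ay': 'itunewqay'.

itunewqay


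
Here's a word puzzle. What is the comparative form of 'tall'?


Apply comparative formation (add -er): 'tall' -> 'taller'.

taller


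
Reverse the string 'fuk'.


Reverse 'fuk' character by character: 'kuf'.

kuf


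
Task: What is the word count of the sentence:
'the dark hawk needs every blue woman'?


Split into words: the | dark | hawk | needs | every | blue | woman = 7 words.

7


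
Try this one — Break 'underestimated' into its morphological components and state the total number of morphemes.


Step 1: Identify prefix: 'under' (meaning: beneath/insufficient)
Step 2: Identify root: 'estimate'
Step 3: Identify suffix(es): 'ed'
Decomposition: under- (prefix: beneath/insufficient) + estimate (root) + -ed (suffix: past)
Total morphemes: 3

3 morphemes (under- (prefix: beneath/insufficient) + estimate (root) + -ed (suffix: past))


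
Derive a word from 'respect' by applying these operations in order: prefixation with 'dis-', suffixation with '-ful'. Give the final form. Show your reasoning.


Step 1: Add prefix 'dis-' to 'respect' = 'disrespect'
Step 2: Add suffix '-ful' to 'disrespect' = 'disrespectful'

disrespectful


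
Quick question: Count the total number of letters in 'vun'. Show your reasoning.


Spell out 'vun' and number each letter: v(1), u(2), n(3). Total: 3 letters.

3


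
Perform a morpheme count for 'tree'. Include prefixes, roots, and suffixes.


Decomposition: tree (free morpheme) = 1 morpheme(s)

1 morphemes


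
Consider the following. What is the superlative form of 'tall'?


Apply superlative formation (add -est): 'tall' -> 'tallest'.

tallest


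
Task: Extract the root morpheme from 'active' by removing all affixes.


Remove suffix '-ive' from 'active' to get root 'act'.

act


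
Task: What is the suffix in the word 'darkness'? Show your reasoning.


The word 'darkness' = 'dark' (root) + '-ness' (suffix). The suffix is '-ness'.

ness


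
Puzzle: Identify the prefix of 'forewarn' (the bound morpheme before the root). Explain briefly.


The word 'forewarn' = 'fore' (prefix) + 'warn' (root). The prefix is 'fore'.

fore


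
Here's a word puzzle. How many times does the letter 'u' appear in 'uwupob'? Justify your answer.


Letter 'u' in 'uwupob': found at position(s) 1, 3 = 2 occurrence(s).

2


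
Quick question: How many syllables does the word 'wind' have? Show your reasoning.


Break 'wind' into syllables: wind -> wind = 1 syllable

1 syllable


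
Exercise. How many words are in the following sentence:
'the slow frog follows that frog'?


Split into words: the | slow | frog | follows | that | frog = 6 words.

6


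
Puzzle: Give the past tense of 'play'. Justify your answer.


Apply rule: Add -ed. 'play' becomes 'played'.

played


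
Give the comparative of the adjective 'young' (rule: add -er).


Apply comparative formation (add -er): 'young' -> 'younger'.

younger


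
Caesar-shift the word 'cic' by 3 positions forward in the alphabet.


Shift each letter by 3: c -> f, i -> l, c -> f. Result: 'flf'.

flf


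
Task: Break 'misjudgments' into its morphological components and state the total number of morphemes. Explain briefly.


Step 1: Identify prefix: 'mis' (meaning: wrongly)
Step 2: Identify root: 'judge'
Step 3: Identify suffix(es): 'ment, s'
Decomposition: mis- (prefix: wrongly) + judge (root) + -ment (suffix: action/result) + -s (plural)
Total morphemes: 4

4 morphemes (mis- (prefix: wrongly) + judge (root) + -ment (suffix: action/result) + -s (plural))


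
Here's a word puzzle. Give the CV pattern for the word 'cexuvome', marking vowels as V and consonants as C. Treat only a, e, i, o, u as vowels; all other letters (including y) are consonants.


Letter mapping: c = C, e = V, x = C, u = V, v = C, o = V, m = C, e = V.

CVCVCVCV


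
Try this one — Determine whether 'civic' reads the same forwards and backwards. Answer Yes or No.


Forward: 'civic'
Reversed: 'civic'
They are identical.

Yes


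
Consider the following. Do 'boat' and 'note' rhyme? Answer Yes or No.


Rime (stressed vowel + following sounds) of 'boat': -oat = /oʊt/
Rime of 'note': -ote = /oʊt/
/oʊt/ and /oʊt/ are the same ending sound, so the words rhyme.

Yes


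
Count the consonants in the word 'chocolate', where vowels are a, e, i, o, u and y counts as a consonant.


Consonants in 'chocolate': c, h, c, l, t = 5 consonants.

5


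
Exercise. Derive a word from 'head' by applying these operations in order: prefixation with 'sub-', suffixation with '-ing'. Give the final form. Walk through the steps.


Step 1: Add prefix 'sub-' to 'head' = 'subhead'
Step 2: Add suffix '-ing' to 'subhead' = 'subheading'

subheading


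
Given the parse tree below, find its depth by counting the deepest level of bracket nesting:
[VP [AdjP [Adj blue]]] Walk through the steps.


Count bracket nesting levels:
'[' at pos 0: depth = 1
'[' at pos 4: depth = 2
'[' at pos 10: depth = 3
Maximum depth reached: 3

3


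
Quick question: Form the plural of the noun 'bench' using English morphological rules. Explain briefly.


Apply rule: Add -es (sibilant/fricative ending). 'bench' becomes 'benches'.

benches
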